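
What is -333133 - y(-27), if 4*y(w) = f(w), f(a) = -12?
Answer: -333130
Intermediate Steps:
y(w) = -3 (y(w) = (¼)*(-12) = -3)
-333133 - y(-27) = -333133 - 1*(-3) = -333133 + 3 = -333130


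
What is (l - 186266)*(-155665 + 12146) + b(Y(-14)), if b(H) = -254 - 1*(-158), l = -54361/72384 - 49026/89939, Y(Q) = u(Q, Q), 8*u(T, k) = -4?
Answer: 174035017729801145605/6510144576 ≈ 2.6733e+10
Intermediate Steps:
u(T, k) = -1/2 (u(T, k) = (1/8)*(-4) = -1/2)
Y(Q) = -1/2
l = -8437871963/6510144576 (l = -54361*1/72384 - 49026*1/89939 = -54361/72384 - 49026/89939 = -8437871963/6510144576 ≈ -1.2961)
b(H) = -96 (b(H) = -254 + 158 = -96)
(l - 186266)*(-155665 + 12146) + b(Y(-14)) = (-8437871963/6510144576 - 186266)*(-155665 + 12146) - 96 = -1212627027465179/6510144576*(-143519) - 96 = 174035018354775024901/6510144576 - 96 = 174035017729801145605/6510144576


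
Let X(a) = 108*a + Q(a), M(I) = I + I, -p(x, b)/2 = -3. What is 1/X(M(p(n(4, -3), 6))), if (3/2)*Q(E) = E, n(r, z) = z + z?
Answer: 1/1304 ≈ 0.00076687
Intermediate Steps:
n(r, z) = 2*z
p(x, b) = 6 (p(x, b) = -2*(-3) = 6)
Q(E) = 2*E/3
M(I) = 2*I
X(a) = 326*a/3 (X(a) = 108*a + 2*a/3 = 326*a/3)
1/X(M(p(n(4, -3), 6))) = 1/(326*(2*6)/3) = 1/((326/3)*12) = 1/1304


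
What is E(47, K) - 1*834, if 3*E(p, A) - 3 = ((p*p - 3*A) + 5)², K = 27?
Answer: 1515730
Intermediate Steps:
E(p, A) = 1 + (5 + p² - 3*A)²/3 (E(p, A) = 1 + ((p*p - 3*A) + 5)²/3 = 1 + ((p² - 3*A) + 5)²/3 = 1 + (5 + p² - 3*A)²/3)
E(47, K) - 1*834 = (1 + (5 + 47² - 3*27)²/3) - 1*834 = (1 + (5 + 2209 - 81)²/3) - 834 = (1 + (⅓)*2133²) - 834 = (1 + (⅓)*4549689) - 834 = (1 + 1516563) - 834 = 1516564 - 834 = 1515730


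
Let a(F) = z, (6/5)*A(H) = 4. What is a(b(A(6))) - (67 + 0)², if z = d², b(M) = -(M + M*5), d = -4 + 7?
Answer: -4480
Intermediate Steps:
A(H) = 10/3 (A(H) = (⅚)*4 = 10/3)
d = 3
b(M) = -6*M (b(M) = -(M + 5*M) = -6*M)
z = 9 (z = 3² = 9)
a(F) = 9
a(b(A(6))) - (67 + 0)² = 9 - (67 + 0)² = 9 - 1*67² = 9 - 1*4489 = 9 - 4489 = -4480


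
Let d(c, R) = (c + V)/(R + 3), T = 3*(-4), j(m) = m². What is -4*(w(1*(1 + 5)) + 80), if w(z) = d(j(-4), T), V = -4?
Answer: -944/3 ≈ -314.67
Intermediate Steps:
T = -12
d(c, R) = (-4 + c)/(3 + R) (d(c, R) = (c - 4)/(R + 3) = (-4 + c)/(3 + R))
w(z) = -4/3 (w(z) = (-4 + (-4)²)/(3 - 12) = (-4 + 16)/(-9) = -⅑*12 = -4/3)
-4*(w(1*(1 + 5)) + 80) = -4*(-4/3 + 80) = -4*236/3 = -944/3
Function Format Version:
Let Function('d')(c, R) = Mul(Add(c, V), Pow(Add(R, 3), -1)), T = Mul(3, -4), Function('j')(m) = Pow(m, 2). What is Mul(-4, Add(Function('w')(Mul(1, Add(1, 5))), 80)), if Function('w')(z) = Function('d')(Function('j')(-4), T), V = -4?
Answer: Rational(-944, 3) ≈ -314.67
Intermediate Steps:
T = -12
Function('d')(c, R) = Mul(Pow(Add(3, R), -1), Add(-4, c)) (Function('d')(c, R) = Mul(Add(c, -4), Pow(Add(R, 3), -1)) = Mul(Add(-4, c), Pow(Add(3, R), -1)) = Mul(Pow(Add(3, R), -1), Add(-4, c)))
Function('w')(z) = Rational(-4, 3) (Function('w')(z) = Mul(Pow(Add(3, -12), -1), Add(-4, Pow(-4, 2))) = Mul(Pow(-9, -1), Add(-4, 16)) = Mul(Rational(-1, 9), 12) = Rational(-4, 3))
Mul(-4, Add(Function('w')(Mul(1, Add(1, 5))), 80)) = Mul(-4, Add(Rational(-4, 3), 80)) = Mul(-4, Rational(236, 3)) = Rational(-944, 3)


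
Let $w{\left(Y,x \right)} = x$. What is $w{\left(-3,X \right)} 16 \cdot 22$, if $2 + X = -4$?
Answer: $-2112$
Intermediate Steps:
$X = -6$ ($X = -2 - 4 = -6$)
$w{\left(-3,X \right)} 16 \cdot 22 = \left(-6\right) 16 \cdot 22 = \left(-96\right) 22 = -2112$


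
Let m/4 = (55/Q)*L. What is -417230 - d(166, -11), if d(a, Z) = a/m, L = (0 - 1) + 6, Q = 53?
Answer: -229480899/550 ≈ -4.1724e+5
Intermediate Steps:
L = 5 (L = -1 + 6 = 5)
m = 1100/53 (m = 4*((55/53)*5) = 4*(275/53) = 1100/53 ≈ 20.755)
d(a, Z) = 53*a/1100 (d(a, Z) = a/(1100/53) = a*(53/1100) = 53*a/1100)
-417230 - d(166, -11) = -417230 - 53*166/1100 = -417230 - 1*4399/550 = -417230 - 4399/550 = -229480899/550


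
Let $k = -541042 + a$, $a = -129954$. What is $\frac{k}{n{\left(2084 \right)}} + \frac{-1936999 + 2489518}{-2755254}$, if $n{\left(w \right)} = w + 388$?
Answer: $- \frac{38544379999}{141895581} \approx -271.64$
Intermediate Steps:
$k = -670996$ ($k = -541042 - 129954 = -670996$)
$n{\left(w \right)} = 388 + w$
$\frac{k}{n{\left(2084 \right)}} + \frac{-1936999 + 2489518}{-2755254} = - \frac{670996}{388 + 2084} + \frac{-1936999 + 2489518}{-2755254} = - \frac{670996}{2472} + 552519 \left(- \frac{1}{2755254}\right) = \left(-670996\right) \frac{1}{2472} - \frac{184173}{918418} = - \frac{167749}{618} - \frac{184173}{918418} = - \frac{38544379999}{141895581}$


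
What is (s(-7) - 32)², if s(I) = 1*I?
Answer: 1521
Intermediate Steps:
s(I) = I
(s(-7) - 32)² = (-7 - 32)² = (-39)² = 1521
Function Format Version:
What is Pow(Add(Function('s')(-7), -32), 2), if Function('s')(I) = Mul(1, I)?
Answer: 1521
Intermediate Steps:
Function('s')(I) = I
Pow(Add(Function('s')(-7), -32), 2) = Pow(Add(-7, -32), 2) = Pow(-39, 2) = 1521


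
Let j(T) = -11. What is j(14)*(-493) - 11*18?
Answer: 5225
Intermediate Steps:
j(14)*(-493) - 11*18 = -11*(-493) - 11*18 = 5423 - 198 = 5225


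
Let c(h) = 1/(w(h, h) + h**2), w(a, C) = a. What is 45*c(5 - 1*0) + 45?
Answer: 93/2 ≈ 46.500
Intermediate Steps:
c(h) = 1/(h + h**2)
45*c(5 - 1*0) + 45 = 45*(1/((5 - 1*0)*(1 + (5 - 1*0)))) + 45 = 45*(1/((5 + 0)*(1 + (5 + 0)))) + 45 = 45*(1/(5*(1 + 5))) + 45 = 45*((1/5)/6) + 45 = 45*((1/5)*(1/6)) + 45 = 45*(1/30) + 45 = 3/2 + 45 = 93/2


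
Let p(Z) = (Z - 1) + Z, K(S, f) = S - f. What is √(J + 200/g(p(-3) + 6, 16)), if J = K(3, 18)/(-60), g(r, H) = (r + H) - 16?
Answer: I*√799/2 ≈ 14.133*I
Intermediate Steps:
p(Z) = -1 + 2*Z (p(Z) = (-1 + Z) + Z = -1 + 2*Z)
g(r, H) = -16 + H + r (g(r, H) = (H + r) - 16 = -16 + H + r)
J = ¼ (J = (3 - 1*18)/(-60) = (3 - 18)*(-1/60) = -15*(-1/60) = ¼ ≈ 0.25000)
√(J + 200/g(p(-3) + 6, 16)) = √(¼ + 200/(-16 + 16 + ((-1 + 2*(-3)) + 6))) = √(¼ + 200/(-16 + 16 + ((-1 - 6) + 6))) = √(¼ + 200/(-16 + 16 + (-7 + 6))) = √(¼ + 200/(-16 + 16 - 1)) = √(¼ + 200/(-1)) = √(¼ + 200*(-1)) = √(¼ - 200) = √(-799/4) = I*√799/2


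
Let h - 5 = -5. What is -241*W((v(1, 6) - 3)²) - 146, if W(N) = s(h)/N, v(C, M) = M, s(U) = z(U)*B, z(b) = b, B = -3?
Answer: -146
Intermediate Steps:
h = 0 (h = 5 - 5 = 0)
s(U) = -3*U (s(U) = U*(-3) = -3*U)
W(N) = 0 (W(N) = (-3*0)/N = 0/N = 0)
-241*W((v(1, 6) - 3)²) - 146 = -241*0 - 146 = 0 - 146 = -146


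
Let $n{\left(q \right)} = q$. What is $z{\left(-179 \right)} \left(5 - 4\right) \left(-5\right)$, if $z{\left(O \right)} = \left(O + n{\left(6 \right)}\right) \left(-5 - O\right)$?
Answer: $150510$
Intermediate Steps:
$z{\left(O \right)} = \left(-5 - O\right) \left(6 + O\right)$ ($z{\left(O \right)} = \left(O + 6\right) \left(-5 - O\right) = \left(6 + O\right) \left(-5 - O\right) = \left(-5 - O\right) \left(6 + O\right)$)
$z{\left(-179 \right)} \left(5 - 4\right) \left(-5\right) = \left(-30 - \left(-179\right)^{2} - -1969\right) \left(5 - 4\right) \left(-5\right) = \left(-30 - 32041 + 1969\right) 1 \left(-5\right) = \left(-30 - 32041 + 1969\right) \left(-5\right) = \left(-30102\right) \left(-5\right) = 150510$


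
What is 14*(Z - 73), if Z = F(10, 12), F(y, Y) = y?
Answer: -882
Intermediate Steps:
Z = 10
14*(Z - 73) = 14*(10 - 73) = 14*(-63) = -882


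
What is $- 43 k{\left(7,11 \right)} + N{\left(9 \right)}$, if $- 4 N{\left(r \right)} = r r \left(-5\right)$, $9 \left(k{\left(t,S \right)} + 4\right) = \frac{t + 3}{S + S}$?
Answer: $\frac{107347}{396} \approx 271.08$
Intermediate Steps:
$k{\left(t,S \right)} = -4 + \frac{3 + t}{18 S}$ ($k{\left(t,S \right)} = -4 + \frac{\left(t + 3\right) \frac{1}{S + S}}{9} = -4 + \frac{\left(3 + t\right) \frac{1}{2 S}}{9} = -4 + \frac{\frac{1}{2} \frac{1}{S} \left(3 + t\right)}{9} = -4 + \frac{3 + t}{18 S}$)
$N{\left(r \right)} = \frac{5 r^{2}}{4}$ ($N{\left(r \right)} = - \frac{r r \left(-5\right)}{4} = - \frac{r^{2} \left(-5\right)}{4} = - \frac{\left(-5\right) r^{2}}{4} = \frac{5 r^{2}}{4}$)
$- 43 k{\left(7,11 \right)} + N{\left(9 \right)} = - 43 \frac{3 + 7 - 792}{18 \cdot 11} + \frac{5 \cdot 9^{2}}{4} = - 43 \cdot \frac{1}{18} \cdot \frac{1}{11} \left(3 + 7 - 792\right) + \frac{5}{4} \cdot 81 = - 43 \cdot \frac{1}{18} \cdot \frac{1}{11} \left(-782\right) + \frac{405}{4} = \left(-43\right) \left(- \frac{391}{99}\right) + \frac{405}{4} = \frac{16813}{99} + \frac{405}{4} = \frac{107347}{396}$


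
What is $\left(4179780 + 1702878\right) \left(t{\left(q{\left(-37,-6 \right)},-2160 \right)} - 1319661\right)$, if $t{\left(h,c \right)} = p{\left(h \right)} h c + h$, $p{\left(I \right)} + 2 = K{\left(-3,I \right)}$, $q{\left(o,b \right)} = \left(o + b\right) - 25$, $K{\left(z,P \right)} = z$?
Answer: $-12083738394882$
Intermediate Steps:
$q{\left(o,b \right)} = -25 + b + o$ ($q{\left(o,b \right)} = \left(b + o\right) - 25 = -25 + b + o$)
$p{\left(I \right)} = -5$ ($p{\left(I \right)} = -2 - 3 = -5$)
$t{\left(h,c \right)} = h - 5 c h$ ($t{\left(h,c \right)} = - 5 h c + h = - 5 c h + h = h - 5 c h$)
$\left(4179780 + 1702878\right) \left(t{\left(q{\left(-37,-6 \right)},-2160 \right)} - 1319661\right) = \left(4179780 + 1702878\right) \left(\left(-25 - 6 - 37\right) \left(1 - -10800\right) - 1319661\right) = 5882658 \left(- 68 \left(1 + 10800\right) - 1319661\right) = 5882658 \left(\left(-68\right) 10801 - 1319661\right) = 5882658 \left(-734468 - 1319661\right) = 5882658 \left(-2054129\right) = -12083738394882$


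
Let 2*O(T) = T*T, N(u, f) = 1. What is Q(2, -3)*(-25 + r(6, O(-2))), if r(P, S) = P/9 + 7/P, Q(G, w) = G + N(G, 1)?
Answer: -139/2 ≈ -69.500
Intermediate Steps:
Q(G, w) = 1 + G (Q(G, w) = G + 1 = 1 + G)
O(T) = T²/2 (O(T) = (T*T)/2 = T²/2)
r(P, S) = 7/P + P/9 (r(P, S) = P*(⅑) + 7/P = P/9 + 7/P = 7/P + P/9)
Q(2, -3)*(-25 + r(6, O(-2))) = (1 + 2)*(-25 + (7/6 + (⅑)*6)) = 3*(-25 + (7*(⅙) + ⅔)) = 3*(-25 + (7/6 + ⅔)) = 3*(-25 + 11/6) = 3*(-139/6) = -139/2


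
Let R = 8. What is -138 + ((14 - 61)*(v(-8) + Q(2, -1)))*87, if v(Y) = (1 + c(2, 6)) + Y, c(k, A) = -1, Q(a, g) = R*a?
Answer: -32850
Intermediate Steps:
Q(a, g) = 8*a
v(Y) = Y (v(Y) = (1 - 1) + Y = 0 + Y = Y)
-138 + ((14 - 61)*(v(-8) + Q(2, -1)))*87 = -138 + ((14 - 61)*(-8 + 8*2))*87 = -138 - 47*(-8 + 16)*87 = -138 - 47*8*87 = -138 - 376*87 = -138 - 32712 = -32850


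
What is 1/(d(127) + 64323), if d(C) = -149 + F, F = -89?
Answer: 1/64085 ≈ 1.5604e-5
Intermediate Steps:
d(C) = -238 (d(C) = -149 - 89 = -238)
1/(d(127) + 64323) = 1/(-238 + 64323) = 1/64085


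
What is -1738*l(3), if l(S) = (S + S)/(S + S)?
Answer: -1738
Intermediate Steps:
l(S) = 1 (l(S) = (2*S)/((2*S)) = (2*S)*(1/(2*S)) = 1)
-1738*l(3) = -1738*1 = -1738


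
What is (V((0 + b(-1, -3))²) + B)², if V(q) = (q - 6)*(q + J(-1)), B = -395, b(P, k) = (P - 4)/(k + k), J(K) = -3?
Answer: 246082468489/1679616 ≈ 1.4651e+5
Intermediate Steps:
b(P, k) = (-4 + P)/(2*k) (b(P, k) = (-4 + P)/((2*k)) = (-4 + P)*(1/(2*k)) = (-4 + P)/(2*k))
V(q) = (-6 + q)*(-3 + q) (V(q) = (q - 6)*(q - 3) = (-6 + q)*(-3 + q))
(V((0 + b(-1, -3))²) + B)² = ((18 + ((0 + (½)*(-4 - 1)/(-3))²)² - 9*(0 + (½)*(-4 - 1)/(-3))²) - 395)² = ((18 + ((0 + (½)*(-⅓)*(-5))²)² - 9*(0 + (½)*(-⅓)*(-5))²) - 395)² = ((18 + ((0 + ⅚)²)² - 9*(0 + ⅚)²) - 395)² = ((18 + ((⅚)²)² - 9*(⅚)²) - 395)² = ((18 + (25/36)² - 9*25/36) - 395)² = ((18 + 625/1296 - 25/4) - 395)² = (15853/1296 - 395)² = (-496067/1296)² = 246082468489/1679616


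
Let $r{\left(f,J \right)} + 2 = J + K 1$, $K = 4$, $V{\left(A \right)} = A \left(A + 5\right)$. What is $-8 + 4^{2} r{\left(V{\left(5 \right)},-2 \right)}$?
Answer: $-8$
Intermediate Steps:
$V{\left(A \right)} = A \left(5 + A\right)$
$r{\left(f,J \right)} = 2 + J$ ($r{\left(f,J \right)} = -2 + \left(J + 4 \cdot 1\right) = -2 + \left(J + 4\right) = -2 + \left(4 + J\right) = 2 + J$)
$-8 + 4^{2} r{\left(V{\left(5 \right)},-2 \right)} = -8 + 4^{2} \left(2 - 2\right) = -8 + 16 \cdot 0 = -8 + 0 = -8$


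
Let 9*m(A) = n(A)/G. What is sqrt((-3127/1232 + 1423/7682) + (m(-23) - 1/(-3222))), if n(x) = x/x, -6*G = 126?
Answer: I*sqrt(8564558789915906547)/1905858108 ≈ 1.5355*I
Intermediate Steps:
G = -21 (G = -1/6*126 = -21)
n(x) = 1
m(A) = -1/189 (m(A) = (1/(-21))/9 = (1*(-1/21))/9 = (1/9)*(-1/21) = -1/189)
sqrt((-3127/1232 + 1423/7682) + (m(-23) - 1/(-3222))) = sqrt((-3127/1232 + 1423/7682) + (-1/189 - 1/(-3222))) = sqrt((-3127*1/1232 + 1423*(1/7682)) + (-1/189 - 1*(-1/3222))) = sqrt((-3127/1232 + 1423/7682) + (-1/189 + 1/3222)) = sqrt(-11134239/4732112 - 337/67662) = sqrt(-53925685783/22870297296) = I*sqrt(8564558789915906547)/1905858108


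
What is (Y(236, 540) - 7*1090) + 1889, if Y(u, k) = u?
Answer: -5505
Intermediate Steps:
(Y(236, 540) - 7*1090) + 1889 = (236 - 7*1090) + 1889 = (236 - 7630) + 1889 = -7394 + 1889 = -5505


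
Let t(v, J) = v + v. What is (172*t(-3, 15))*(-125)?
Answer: 129000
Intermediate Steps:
t(v, J) = 2*v
(172*t(-3, 15))*(-125) = (172*(2*(-3)))*(-125) = (172*(-6))*(-125) = -1032*(-125) = 129000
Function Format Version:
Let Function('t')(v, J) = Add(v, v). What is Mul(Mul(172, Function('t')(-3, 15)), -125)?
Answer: 129000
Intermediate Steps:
Function('t')(v, J) = Mul(2, v)
Mul(Mul(172, Function('t')(-3, 15)), -125) = Mul(Mul(172, Mul(2, -3)), -125) = Mul(Mul(172, -6), -125) = Mul(-1032, -125) = 129000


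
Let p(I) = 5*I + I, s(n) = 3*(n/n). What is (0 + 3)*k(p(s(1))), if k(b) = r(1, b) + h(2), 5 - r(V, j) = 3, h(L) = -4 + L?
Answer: 0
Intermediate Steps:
s(n) = 3 (s(n) = 3*1 = 3)
r(V, j) = 2 (r(V, j) = 5 - 1*3 = 5 - 3 = 2)
p(I) = 6*I
k(b) = 0 (k(b) = 2 + (-4 + 2) = 2 - 2 = 0)
(0 + 3)*k(p(s(1))) = (0 + 3)*0 = 3*0 = 0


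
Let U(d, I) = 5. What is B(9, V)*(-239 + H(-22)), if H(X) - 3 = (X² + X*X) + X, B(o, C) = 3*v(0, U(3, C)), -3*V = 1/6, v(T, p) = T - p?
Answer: -10650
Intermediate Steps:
V = -1/18 (V = -⅓/6 = -⅓*⅙ = -1/18 ≈ -0.055556)
B(o, C) = -15 (B(o, C) = 3*(0 - 1*5) = 3*(0 - 5) = 3*(-5) = -15)
H(X) = 3 + X + 2*X² (H(X) = 3 + ((X² + X*X) + X) = 3 + ((X² + X²) + X) = 3 + (2*X² + X) = 3 + (X + 2*X²) = 3 + X + 2*X²)
B(9, V)*(-239 + H(-22)) = -15*(-239 + (3 - 22 + 2*(-22)²)) = -15*(-239 + (3 - 22 + 2*484)) = -15*(-239 + (3 - 22 + 968)) = -15*(-239 + 949) = -15*710 = -10650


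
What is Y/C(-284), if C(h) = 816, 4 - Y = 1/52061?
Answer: 208243/42481776 ≈ 0.0049019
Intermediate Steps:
Y = 208243/52061 (Y = 4 - 1/52061 = 208243/52061 ≈ 4.0000)
Y/C(-284) = (208243/52061)/816 = (208243/52061)*(1/816) = 208243/42481776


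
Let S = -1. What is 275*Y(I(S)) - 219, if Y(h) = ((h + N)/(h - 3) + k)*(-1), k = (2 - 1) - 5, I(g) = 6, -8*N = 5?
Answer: 9319/24 ≈ 388.29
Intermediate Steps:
N = -5/8 (N = -⅛*5 = -5/8 ≈ -0.62500)
k = -4 (k = 1 - 5 = -4)
Y(h) = 4 - (-5/8 + h)/(-3 + h) (Y(h) = ((h - 5/8)/(h - 3) - 4)*(-1) = ((-5/8 + h)/(-3 + h) - 4)*(-1) = (-4 + (-5/8 + h)/(-3 + h))*(-1) = 4 - (-5/8 + h)/(-3 + h))
275*Y(I(S)) - 219 = 275*((-91 + 24*6)/(8*(-3 + 6))) - 219 = 275*((⅛)*(-91 + 144)/3) - 219 = 275*((⅛)*(⅓)*53) - 219 = 275*(53/24) - 219 = 14575/24 - 219 = 9319/24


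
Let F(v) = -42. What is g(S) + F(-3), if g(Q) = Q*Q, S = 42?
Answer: 1722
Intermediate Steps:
g(Q) = Q**2
g(S) + F(-3) = 42**2 - 42 = 1764 - 42 = 1722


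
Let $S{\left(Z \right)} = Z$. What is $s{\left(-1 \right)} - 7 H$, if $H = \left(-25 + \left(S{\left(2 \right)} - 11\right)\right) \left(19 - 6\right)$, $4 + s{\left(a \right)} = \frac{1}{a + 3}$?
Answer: $\frac{6181}{2} \approx 3090.5$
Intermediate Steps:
$s{\left(a \right)} = -4 + \frac{1}{3 + a}$ ($s{\left(a \right)} = -4 + \frac{1}{a + 3} = -4 + \frac{1}{3 + a}$)
$H = -442$ ($H = \left(-25 + \left(2 - 11\right)\right) \left(19 - 6\right) = \left(-25 - 9\right) 13 = \left(-34\right) 13 = -442$)
$s{\left(-1 \right)} - 7 H = \frac{-11 - -4}{3 - 1} - -3094 = \frac{-11 + 4}{2} + 3094 = \frac{1}{2} \left(-7\right) + 3094 = - \frac{7}{2} + 3094 = \frac{6181}{2}$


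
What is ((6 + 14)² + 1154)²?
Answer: 2414916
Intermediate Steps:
((6 + 14)² + 1154)² = (20² + 1154)² = (400 + 1154)² = 1554² = 2414916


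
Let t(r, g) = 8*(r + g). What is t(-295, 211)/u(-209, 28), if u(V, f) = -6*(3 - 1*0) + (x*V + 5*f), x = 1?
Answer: 224/29 ≈ 7.7241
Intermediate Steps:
t(r, g) = 8*g + 8*r (t(r, g) = 8*(g + r) = 8*g + 8*r)
u(V, f) = -18 + V + 5*f (u(V, f) = -6*(3 - 1*0) + (1*V + 5*f) = -6*(3 + 0) + (V + 5*f) = -6*3 + (V + 5*f) = -18 + (V + 5*f) = -18 + V + 5*f)
t(-295, 211)/u(-209, 28) = (8*211 + 8*(-295))/(-18 - 209 + 5*28) = (1688 - 2360)/(-18 - 209 + 140) = -672/(-87) = -672*(-1/87) = 224/29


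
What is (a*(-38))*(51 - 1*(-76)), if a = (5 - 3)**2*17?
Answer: -328168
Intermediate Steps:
a = 68 (a = 2**2*17 = 4*17 = 68)
(a*(-38))*(51 - 1*(-76)) = (68*(-38))*(51 - 1*(-76)) = -2584*(51 + 76) = -2584*127 = -328168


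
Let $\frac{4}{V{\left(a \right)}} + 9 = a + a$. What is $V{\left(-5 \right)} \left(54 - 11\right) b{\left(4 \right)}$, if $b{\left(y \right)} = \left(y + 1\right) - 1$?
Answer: $- \frac{688}{19} \approx -36.211$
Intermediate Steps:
$V{\left(a \right)} = \frac{4}{-9 + 2 a}$ ($V{\left(a \right)} = \frac{4}{-9 + \left(a + a\right)} = \frac{4}{-9 + 2 a}$)
$b{\left(y \right)} = y$ ($b{\left(y \right)} = \left(1 + y\right) - 1 = y$)
$V{\left(-5 \right)} \left(54 - 11\right) b{\left(4 \right)} = \frac{4}{-9 + 2 \left(-5\right)} \left(54 - 11\right) 4 = \frac{4}{-9 - 10} \cdot 43 \cdot 4 = \frac{4}{-19} \cdot 43 \cdot 4 = 4 \left(- \frac{1}{19}\right) 43 \cdot 4 = \left(- \frac{4}{19}\right) 43 \cdot 4 = \left(- \frac{172}{19}\right) 4 = - \frac{688}{19}$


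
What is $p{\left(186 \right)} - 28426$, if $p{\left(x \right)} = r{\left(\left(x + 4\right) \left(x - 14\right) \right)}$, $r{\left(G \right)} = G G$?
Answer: $1067953974$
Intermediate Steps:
$r{\left(G \right)} = G^{2}$
$p{\left(x \right)} = \left(-14 + x\right)^{2} \left(4 + x\right)^{2}$ ($p{\left(x \right)} = \left(\left(x + 4\right) \left(x - 14\right)\right)^{2} = \left(\left(4 + x\right) \left(-14 + x\right)\right)^{2} = \left(\left(-14 + x\right) \left(4 + x\right)\right)^{2} = \left(-14 + x\right)^{2} \left(4 + x\right)^{2}$)
$p{\left(186 \right)} - 28426 = \left(56 - 186^{2} + 10 \cdot 186\right)^{2} - 28426 = \left(56 - 34596 + 1860\right)^{2} - 28426 = \left(-32680\right)^{2} - 28426 = 1067982400 - 28426 = 1067953974$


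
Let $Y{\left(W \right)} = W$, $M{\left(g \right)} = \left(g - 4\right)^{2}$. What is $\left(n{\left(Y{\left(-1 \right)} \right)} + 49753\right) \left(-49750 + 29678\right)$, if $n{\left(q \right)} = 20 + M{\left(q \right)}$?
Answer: $-999545456$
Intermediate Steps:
$M{\left(g \right)} = \left(-4 + g\right)^{2}$
$n{\left(q \right)} = 20 + \left(-4 + q\right)^{2}$
$\left(n{\left(Y{\left(-1 \right)} \right)} + 49753\right) \left(-49750 + 29678\right) = \left(\left(20 + \left(-4 - 1\right)^{2}\right) + 49753\right) \left(-49750 + 29678\right) = \left(\left(20 + \left(-5\right)^{2}\right) + 49753\right) \left(-20072\right) = \left(\left(20 + 25\right) + 49753\right) \left(-20072\right) = \left(45 + 49753\right) \left(-20072\right) = 49798 \left(-20072\right) = -999545456$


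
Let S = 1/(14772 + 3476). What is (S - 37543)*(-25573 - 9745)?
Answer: 12097910063917/9124 ≈ 1.3259e+9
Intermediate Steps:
S = 1/18248 ≈ 5.4801e-5
(S - 37543)*(-25573 - 9745) = (1/18248 - 37543)*(-25573 - 9745) = -685084663/18248*(-35318) = 12097910063917/9124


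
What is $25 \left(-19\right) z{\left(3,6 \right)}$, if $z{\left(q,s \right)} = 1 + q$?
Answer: $-1900$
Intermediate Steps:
$25 \left(-19\right) z{\left(3,6 \right)} = 25 \left(-19\right) \left(1 + 3\right) = \left(-475\right) 4 = -1900$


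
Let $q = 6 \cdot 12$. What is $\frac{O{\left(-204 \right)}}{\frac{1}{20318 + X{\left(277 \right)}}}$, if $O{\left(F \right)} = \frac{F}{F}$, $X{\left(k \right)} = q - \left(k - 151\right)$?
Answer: $20264$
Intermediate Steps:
$q = 72$
$X{\left(k \right)} = 223 - k$ ($X{\left(k \right)} = 72 - \left(k - 151\right) = 72 - \left(-151 + k\right) = 223 - k$)
$O{\left(F \right)} = 1$
$\frac{O{\left(-204 \right)}}{\frac{1}{20318 + X{\left(277 \right)}}} = 1 \frac{1}{\frac{1}{20318 + \left(223 - 277\right)}} = 1 \frac{1}{\frac{1}{20318 - 54}} = 1 \frac{1}{\frac{1}{20264}} = 1 \cdot 20264 = 20264$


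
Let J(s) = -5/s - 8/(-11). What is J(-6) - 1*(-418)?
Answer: 27691/66 ≈ 419.56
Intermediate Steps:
J(s) = 8/11 - 5/s (J(s) = -5/s - 8*(-1/11) = -5/s + 8/11 = 8/11 - 5/s)
J(-6) - 1*(-418) = (8/11 - 5/(-6)) - 1*(-418) = (8/11 - 5*(-1/6)) + 418 = (8/11 + 5/6) + 418 = 103/66 + 418 = 27691/66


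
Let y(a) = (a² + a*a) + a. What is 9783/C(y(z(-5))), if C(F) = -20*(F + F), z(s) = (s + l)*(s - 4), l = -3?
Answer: -1087/46400 ≈ -0.023427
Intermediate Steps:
z(s) = (-4 + s)*(-3 + s) (z(s) = (s - 3)*(s - 4) = (-3 + s)*(-4 + s) = (-4 + s)*(-3 + s))
y(a) = a + 2*a² (y(a) = (a² + a²) + a = 2*a² + a = a + 2*a²)
C(F) = -40*F
9783/C(y(z(-5))) = 9783/((-40*(12 + (-5)² - 7*(-5))*(1 + 2*(12 + (-5)² - 7*(-5))))) = 9783/((-40*(12 + 25 + 35)*(1 + 2*(12 + 25 + 35)))) = 9783/((-2880*(1 + 2*72))) = 9783/((-2880*(1 + 144))) = 9783/((-2880*145)) = 9783/((-40*10440)) = 9783/(-417600) = 9783*(-1/417600) = -1087/46400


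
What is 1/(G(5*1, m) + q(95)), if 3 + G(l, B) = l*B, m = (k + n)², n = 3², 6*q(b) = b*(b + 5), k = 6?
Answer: 3/8116 ≈ 0.00036964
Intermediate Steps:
q(b) = b*(5 + b)/6 (q(b) = (b*(b + 5))/6 = (b*(5 + b))/6 = b*(5 + b)/6)
n = 9
m = 225 (m = (6 + 9)² = 15² = 225)
G(l, B) = -3 + B*l (G(l, B) = -3 + l*B = -3 + B*l)
1/(G(5*1, m) + q(95)) = 1/((-3 + 225*(5*1)) + (⅙)*95*(5 + 95)) = 1/((-3 + 225*5) + (⅙)*95*100) = 1/((-3 + 1125) + 4750/3) = 1/(1122 + 4750/3) = 1/(8116/3) = 3/8116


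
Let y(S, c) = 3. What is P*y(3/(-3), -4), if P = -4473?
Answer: -13419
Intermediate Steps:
P*y(3/(-3), -4) = -4473*3 = -13419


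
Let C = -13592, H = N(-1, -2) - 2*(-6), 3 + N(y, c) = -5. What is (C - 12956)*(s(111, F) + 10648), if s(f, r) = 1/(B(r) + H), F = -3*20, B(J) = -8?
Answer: -282676467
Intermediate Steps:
N(y, c) = -8 (N(y, c) = -3 - 5 = -8)
H = 4 (H = -8 - 2*(-6) = -8 + 12 = 4)
F = -60
s(f, r) = -¼ (s(f, r) = 1/(-8 + 4) = 1/(-4) = -¼)
(C - 12956)*(s(111, F) + 10648) = (-13592 - 12956)*(-¼ + 10648) = -26548*42591/4 = -282676467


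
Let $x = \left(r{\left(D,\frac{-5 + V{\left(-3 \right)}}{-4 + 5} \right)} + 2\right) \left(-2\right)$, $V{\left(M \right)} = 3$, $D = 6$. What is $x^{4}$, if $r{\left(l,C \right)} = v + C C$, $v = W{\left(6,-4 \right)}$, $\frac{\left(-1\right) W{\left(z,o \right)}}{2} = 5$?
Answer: $4096$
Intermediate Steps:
$W{\left(z,o \right)} = -10$ ($W{\left(z,o \right)} = \left(-2\right) 5 = -10$)
$v = -10$
$r{\left(l,C \right)} = -10 + C^{2}$ ($r{\left(l,C \right)} = -10 + C C = -10 + C^{2}$)
$x = 8$ ($x = \left(\left(-10 + \left(\frac{-5 + 3}{-4 + 5}\right)^{2}\right) + 2\right) \left(-2\right) = \left(\left(-10 + \left(- \frac{2}{1}\right)^{2}\right) + 2\right) \left(-2\right) = \left(\left(-10 + \left(\left(-2\right) 1\right)^{2}\right) + 2\right) \left(-2\right) = \left(\left(-10 + \left(-2\right)^{2}\right) + 2\right) \left(-2\right) = \left(\left(-10 + 4\right) + 2\right) \left(-2\right) = \left(-6 + 2\right) \left(-2\right) = \left(-4\right) \left(-2\right) = 8$)
$x^{4} = 8^{4} = 4096$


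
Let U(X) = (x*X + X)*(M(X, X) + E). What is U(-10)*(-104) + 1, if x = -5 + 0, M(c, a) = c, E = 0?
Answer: 41601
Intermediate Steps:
x = -5
U(X) = -4*X**2 (U(X) = (-5*X + X)*(X + 0) = (-4*X)*X = -4*X**2)
U(-10)*(-104) + 1 = -4*(-10)**2*(-104) + 1 = -4*100*(-104) + 1 = -400*(-104) + 1 = 41600 + 1 = 41601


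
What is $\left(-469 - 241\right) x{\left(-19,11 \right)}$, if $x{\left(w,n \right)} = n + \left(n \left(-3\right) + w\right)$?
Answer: $29110$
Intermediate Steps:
$x{\left(w,n \right)} = w - 2 n$ ($x{\left(w,n \right)} = n - \left(- w + 3 n\right) = w - 2 n$)
$\left(-469 - 241\right) x{\left(-19,11 \right)} = \left(-469 - 241\right) \left(-19 - 22\right) = - 710 \left(-19 - 22\right) = \left(-710\right) \left(-41\right) = 29110$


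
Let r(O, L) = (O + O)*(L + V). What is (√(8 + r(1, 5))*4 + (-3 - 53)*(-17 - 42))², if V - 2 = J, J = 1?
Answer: 10916800 + 52864*√6 ≈ 1.1046e+7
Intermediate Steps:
V = 3 (V = 2 + 1 = 3)
r(O, L) = 2*O*(3 + L) (r(O, L) = (O + O)*(L + 3) = (2*O)*(3 + L) = 2*O*(3 + L))
(√(8 + r(1, 5))*4 + (-3 - 53)*(-17 - 42))² = (√(8 + 2*1*(3 + 5))*4 + (-3 - 53)*(-17 - 42))² = (√(8 + 2*1*8)*4 - 56*(-59))² = (√(8 + 16)*4 + 3304)² = (√24*4 + 3304)² = ((2*√6)*4 + 3304)² = (8*√6 + 3304)² = (3304 + 8*√6)²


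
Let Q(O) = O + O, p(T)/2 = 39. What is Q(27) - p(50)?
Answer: -24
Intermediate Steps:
p(T) = 78 (p(T) = 2*39 = 78)
Q(O) = 2*O
Q(27) - p(50) = 2*27 - 1*78 = 54 - 78 = -24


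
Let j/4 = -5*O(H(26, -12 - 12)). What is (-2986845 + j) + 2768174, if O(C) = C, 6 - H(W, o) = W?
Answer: -218271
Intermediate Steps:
H(W, o) = 6 - W
j = 400 (j = 4*(-5*(6 - 1*26)) = 4*(-5*(6 - 26)) = 4*(-5*(-20)) = 4*100 = 400)
(-2986845 + j) + 2768174 = (-2986845 + 400) + 2768174 = -2986445 + 2768174 = -218271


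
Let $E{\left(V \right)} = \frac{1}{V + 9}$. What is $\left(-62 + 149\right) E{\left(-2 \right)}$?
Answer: $\frac{87}{7} \approx 12.429$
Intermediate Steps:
$E{\left(V \right)} = \frac{1}{9 + V}$
$\left(-62 + 149\right) E{\left(-2 \right)} = \frac{-62 + 149}{9 - 2} = \frac{87}{7}$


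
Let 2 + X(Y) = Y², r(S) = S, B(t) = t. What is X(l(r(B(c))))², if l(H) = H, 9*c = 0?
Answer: 4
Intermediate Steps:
c = 0 (c = (⅑)*0 = 0)
X(Y) = -2 + Y²
X(l(r(B(c))))² = (-2 + 0²)² = (-2 + 0)² = (-2)² = 4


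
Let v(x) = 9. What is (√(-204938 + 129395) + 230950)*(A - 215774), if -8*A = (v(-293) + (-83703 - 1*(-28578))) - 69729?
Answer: -184915544825/4 - 20817511*I*√447/8 ≈ -4.6229e+10 - 5.5016e+7*I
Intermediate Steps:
A = 124845/8 (A = -((9 + (-83703 - 1*(-28578))) - 69729)/8 = -((9 + (-83703 + 28578)) - 69729)/8 = -((9 - 55125) - 69729)/8 = -(-55116 - 69729)/8 = -⅛*(-124845) = 124845/8 ≈ 15606.)
(√(-204938 + 129395) + 230950)*(A - 215774) = (√(-204938 + 129395) + 230950)*(124845/8 - 215774) = (√(-75543) + 230950)*(-1601347/8) = (13*I*√447 + 230950)*(-1601347/8) = (230950 + 13*I*√447)*(-1601347/8) = -184915544825/4 - 20817511*I*√447/8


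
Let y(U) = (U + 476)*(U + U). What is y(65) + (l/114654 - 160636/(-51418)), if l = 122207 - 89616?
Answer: 207317545778371/2947639686 ≈ 70333.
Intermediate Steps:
l = 32591
y(U) = 2*U*(476 + U) (y(U) = (476 + U)*(2*U) = 2*U*(476 + U))
y(65) + (l/114654 - 160636/(-51418)) = 2*65*(476 + 65) + (32591/114654 - 160636/(-51418)) = 2*65*541 + (32591*(1/114654) - 160636*(-1/51418)) = 70330 + (32591/114654 + 80318/25709) = 70330 + 10046661991/2947639686 = 207317545778371/2947639686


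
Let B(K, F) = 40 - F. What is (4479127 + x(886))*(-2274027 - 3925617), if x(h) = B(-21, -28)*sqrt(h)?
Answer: -27768992830788 - 421575792*sqrt(886) ≈ -2.7782e+13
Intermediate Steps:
x(h) = 68*sqrt(h) (x(h) = (40 - 1*(-28))*sqrt(h) = (40 + 28)*sqrt(h) = 68*sqrt(h))
(4479127 + x(886))*(-2274027 - 3925617) = (4479127 + 68*sqrt(886))*(-2274027 - 3925617) = (4479127 + 68*sqrt(886))*(-6199644) = -27768992830788 - 421575792*sqrt(886)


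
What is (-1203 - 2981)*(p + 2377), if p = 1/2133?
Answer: -21213474128/2133 ≈ -9.9454e+6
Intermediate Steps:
p = 1/2133 ≈ 0.00046882
(-1203 - 2981)*(p + 2377) = (-1203 - 2981)*(1/2133 + 2377) = -4184*5070142/2133 = -21213474128/2133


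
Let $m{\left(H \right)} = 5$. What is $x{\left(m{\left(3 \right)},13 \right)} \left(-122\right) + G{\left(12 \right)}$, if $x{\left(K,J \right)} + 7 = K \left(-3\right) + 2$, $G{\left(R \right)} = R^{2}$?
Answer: $2584$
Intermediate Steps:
$x{\left(K,J \right)} = -5 - 3 K$ ($x{\left(K,J \right)} = -7 + \left(K \left(-3\right) + 2\right) = -7 - \left(-2 + 3 K\right) = -5 - 3 K$)
$x{\left(m{\left(3 \right)},13 \right)} \left(-122\right) + G{\left(12 \right)} = \left(-5 - 15\right) \left(-122\right) + 12^{2} = \left(-5 - 15\right) \left(-122\right) + 144 = \left(-20\right) \left(-122\right) + 144 = 2440 + 144 = 2584$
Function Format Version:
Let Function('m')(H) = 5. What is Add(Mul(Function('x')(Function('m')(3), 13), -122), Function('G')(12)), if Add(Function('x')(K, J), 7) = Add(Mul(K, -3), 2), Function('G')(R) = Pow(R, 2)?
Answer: 2584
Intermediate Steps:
Function('x')(K, J) = Add(-5, Mul(-3, K)) (Function('x')(K, J) = Add(-7, Add(Mul(K, -3), 2)) = Add(-7, Add(Mul(-3, K), 2)) = Add(-7, Add(2, Mul(-3, K))) = Add(-5, Mul(-3, K)))
Add(Mul(Function('x')(Function('m')(3), 13), -122), Function('G')(12)) = Add(Mul(Add(-5, Mul(-3, 5)), -122), Pow(12, 2)) = Add(Mul(Add(-5, -15), -122), 144) = Add(Mul(-20, -122), 144) = Add(2440, 144) = 2584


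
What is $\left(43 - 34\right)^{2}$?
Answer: $81$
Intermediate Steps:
$\left(43 - 34\right)^{2} = 9^{2} = 81$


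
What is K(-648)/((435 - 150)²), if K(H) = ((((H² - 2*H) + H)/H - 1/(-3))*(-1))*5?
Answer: 1946/48735 ≈ 0.039930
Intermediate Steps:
K(H) = -5/3 - 5*(H² - H)/H (K(H) = (((H² - H)/H - 1*(-⅓))*(-1))*5 = (((H² - H)/H + ⅓)*(-1))*5 = ((⅓ + (H² - H)/H)*(-1))*5 = (-⅓ - (H² - H)/H)*5 = -5/3 - 5*(H² - H)/H)
K(-648)/((435 - 150)²) = (10/3 - 5*(-648))/((435 - 150)²) = (10/3 + 3240)/(285²) = (9730/3)/81225 = (9730/3)*(1/81225) = 1946/48735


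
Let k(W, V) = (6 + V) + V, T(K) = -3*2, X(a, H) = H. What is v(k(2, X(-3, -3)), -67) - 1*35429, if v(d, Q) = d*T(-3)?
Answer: -35429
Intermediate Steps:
T(K) = -6
k(W, V) = 6 + 2*V
v(d, Q) = -6*d (v(d, Q) = d*(-6) = -6*d)
v(k(2, X(-3, -3)), -67) - 1*35429 = -6*(6 + 2*(-3)) - 1*35429 = -6*(6 - 6) - 35429 = -6*0 - 35429 = 0 - 35429 = -35429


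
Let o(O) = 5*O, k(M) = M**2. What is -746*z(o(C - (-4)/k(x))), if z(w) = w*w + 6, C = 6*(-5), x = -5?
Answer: -415272836/25 ≈ -1.6611e+7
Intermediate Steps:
C = -30
z(w) = 6 + w**2 (z(w) = w**2 + 6 = 6 + w**2)
-746*z(o(C - (-4)/k(x))) = -746*(6 + (5*(-30 - (-4)/((-5)**2)))**2) = -746*(6 + (5*(-30 - (-4)/25))**2) = -746*(6 + (5*(-30 - 1*(-4/25)))**2) = -746*(6 + (5*(-30 + 4/25))**2) = -746*(6 + (5*(-746/25))**2) = -746*(6 + (-746/5)**2) = -746*(6 + 556516/25) = -746*556666/25 = -415272836/25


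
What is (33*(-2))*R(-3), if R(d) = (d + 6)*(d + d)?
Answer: 1188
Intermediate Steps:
R(d) = 2*d*(6 + d) (R(d) = (6 + d)*(2*d) = 2*d*(6 + d))
(33*(-2))*R(-3) = (33*(-2))*(2*(-3)*(6 - 3)) = -132*(-3)*3 = -66*(-18) = 1188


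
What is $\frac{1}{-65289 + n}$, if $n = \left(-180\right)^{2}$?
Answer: $- \frac{1}{32889} \approx -3.0405 \cdot 10^{-5}$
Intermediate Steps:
$n = 32400$
$\frac{1}{-65289 + n} = \frac{1}{-65289 + 32400} = \frac{1}{-32889} = - \frac{1}{32889}$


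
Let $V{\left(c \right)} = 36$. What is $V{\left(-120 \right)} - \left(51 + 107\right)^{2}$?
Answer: $-24928$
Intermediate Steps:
$V{\left(-120 \right)} - \left(51 + 107\right)^{2} = 36 - \left(51 + 107\right)^{2} = 36 - 158^{2} = 36 - 24964 = -24928$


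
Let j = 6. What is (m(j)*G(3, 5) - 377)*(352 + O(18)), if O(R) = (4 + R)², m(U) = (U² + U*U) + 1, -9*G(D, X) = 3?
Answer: -1006544/3 ≈ -3.3551e+5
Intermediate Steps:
G(D, X) = -⅓ (G(D, X) = -⅑*3 = -⅓)
m(U) = 1 + 2*U² (m(U) = (U² + U²) + 1 = 2*U² + 1 = 1 + 2*U²)
(m(j)*G(3, 5) - 377)*(352 + O(18)) = ((1 + 2*6²)*(-⅓) - 377)*(352 + (4 + 18)²) = ((1 + 2*36)*(-⅓) - 377)*(352 + 22²) = ((1 + 72)*(-⅓) - 377)*(352 + 484) = (73*(-⅓) - 377)*836 = (-73/3 - 377)*836 = -1204/3*836 = -1006544/3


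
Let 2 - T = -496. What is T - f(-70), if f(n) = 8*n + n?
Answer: 1128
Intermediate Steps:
T = 498 (T = 2 - 1*(-496) = 2 + 496 = 498)
f(n) = 9*n
T - f(-70) = 498 - 9*(-70) = 498 - 1*(-630) = 498 + 630 = 1128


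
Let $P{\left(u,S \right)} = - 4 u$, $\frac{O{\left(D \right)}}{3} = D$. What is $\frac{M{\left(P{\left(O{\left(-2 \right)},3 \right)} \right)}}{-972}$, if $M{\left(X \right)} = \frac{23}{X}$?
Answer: $- \frac{23}{23328} \approx -0.00098594$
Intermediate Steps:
$O{\left(D \right)} = 3 D$
$\frac{M{\left(P{\left(O{\left(-2 \right)},3 \right)} \right)}}{-972} = \frac{23 \frac{1}{\left(-4\right) 3 \left(-2\right)}}{-972} = \frac{23}{\left(-4\right) \left(-6\right)} \left(- \frac{1}{972}\right) = \frac{23}{24} \left(- \frac{1}{972}\right) = - \frac{23}{23328}$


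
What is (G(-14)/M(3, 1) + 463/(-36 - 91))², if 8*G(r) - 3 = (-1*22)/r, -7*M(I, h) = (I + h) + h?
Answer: 7969329/403225 ≈ 19.764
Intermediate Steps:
M(I, h) = -2*h/7 - I/7 (M(I, h) = -((I + h) + h)/7 = -(I + 2*h)/7 = -2*h/7 - I/7)
G(r) = 3/8 - 11/(4*r) (G(r) = 3/8 + ((-1*22)/r)/8 = 3/8 + (-22/r)/8 = 3/8 - 11/(4*r))
(G(-14)/M(3, 1) + 463/(-36 - 91))² = (((⅛)*(-22 + 3*(-14))/(-14))/(-2/7*1 - ⅐*3) + 463/(-36 - 91))² = (((⅛)*(-1/14)*(-22 - 42))/(-2/7 - 3/7) + 463/(-127))² = (((⅛)*(-1/14)*(-64))/(-5/7) + 463*(-1/127))² = ((4/7)*(-7/5) - 463/127)² = (-⅘ - 463/127)² = (-2823/635)² = 7969329/403225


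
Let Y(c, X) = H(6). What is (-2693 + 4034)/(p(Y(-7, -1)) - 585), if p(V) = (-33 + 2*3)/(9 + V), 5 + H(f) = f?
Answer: -1490/653 ≈ -2.2818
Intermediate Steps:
H(f) = -5 + f
Y(c, X) = 1 (Y(c, X) = -5 + 6 = 1)
p(V) = -27/(9 + V) (p(V) = (-33 + 6)/(9 + V) = -27/(9 + V))
(-2693 + 4034)/(p(Y(-7, -1)) - 585) = (-2693 + 4034)/(-27/(9 + 1) - 585) = 1341/(-27/10 - 585) = 1341/(-5877/10) = 1341*(-10/5877) = -1490/653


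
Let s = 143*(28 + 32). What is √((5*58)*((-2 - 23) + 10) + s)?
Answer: 3*√470 ≈ 65.038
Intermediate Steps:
s = 8580 (s = 143*60 = 8580)
√((5*58)*((-2 - 23) + 10) + s) = √((5*58)*((-2 - 23) + 10) + 8580) = √(290*(-25 + 10) + 8580) = √(290*(-15) + 8580) = √(-4350 + 8580) = √4230 = 3*√470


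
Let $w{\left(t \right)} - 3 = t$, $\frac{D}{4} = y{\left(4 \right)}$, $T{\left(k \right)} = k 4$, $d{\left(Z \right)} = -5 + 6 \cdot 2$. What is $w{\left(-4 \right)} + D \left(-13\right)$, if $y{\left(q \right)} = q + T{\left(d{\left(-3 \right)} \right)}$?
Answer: $-1665$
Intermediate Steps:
$d{\left(Z \right)} = 7$ ($d{\left(Z \right)} = -5 + 12 = 7$)
$T{\left(k \right)} = 4 k$
$y{\left(q \right)} = 28 + q$ ($y{\left(q \right)} = q + 4 \cdot 7 = q + 28 = 28 + q$)
$D = 128$ ($D = 4 \left(28 + 4\right) = 4 \cdot 32 = 128$)
$w{\left(t \right)} = 3 + t$
$w{\left(-4 \right)} + D \left(-13\right) = \left(3 - 4\right) + 128 \left(-13\right) = -1 - 1664 = -1665$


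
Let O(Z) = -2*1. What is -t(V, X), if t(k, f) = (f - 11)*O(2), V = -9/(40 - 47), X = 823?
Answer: 1624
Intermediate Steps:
V = 9/7 (V = -9/(-7) = -⅐*(-9) = 9/7 ≈ 1.2857)
O(Z) = -2
t(k, f) = 22 - 2*f (t(k, f) = (f - 11)*(-2) = (-11 + f)*(-2) = 22 - 2*f)
-t(V, X) = -(22 - 2*823) = -(22 - 1646) = -1*(-1624) = 1624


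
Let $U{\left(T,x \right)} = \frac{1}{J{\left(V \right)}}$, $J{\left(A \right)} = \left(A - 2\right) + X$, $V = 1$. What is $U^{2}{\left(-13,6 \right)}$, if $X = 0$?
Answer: $1$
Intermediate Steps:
$J{\left(A \right)} = -2 + A$ ($J{\left(A \right)} = \left(A - 2\right) + 0 = \left(-2 + A\right) + 0 = -2 + A$)
$U{\left(T,x \right)} = -1$ ($U{\left(T,x \right)} = \frac{1}{-2 + 1} = \frac{1}{-1} = -1$)
$U^{2}{\left(-13,6 \right)} = \left(-1\right)^{2} = 1$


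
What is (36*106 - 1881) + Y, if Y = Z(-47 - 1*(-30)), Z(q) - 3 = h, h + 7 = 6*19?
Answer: 2045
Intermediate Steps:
h = 107 (h = -7 + 6*19 = -7 + 114 = 107)
Z(q) = 110 (Z(q) = 3 + 107 = 110)
Y = 110
(36*106 - 1881) + Y = (36*106 - 1881) + 110 = (3816 - 1881) + 110 = 1935 + 110 = 2045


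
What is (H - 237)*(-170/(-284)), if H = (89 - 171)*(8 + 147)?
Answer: -1100495/142 ≈ -7750.0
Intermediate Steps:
H = -12710 (H = -82*155 = -12710)
(H - 237)*(-170/(-284)) = (-12710 - 237)*(-170/(-284)) = -(-2200990)*(-1)/284 = -12947*85/142 = -1100495/142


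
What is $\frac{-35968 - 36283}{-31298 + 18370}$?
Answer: $\frac{72251}{12928} \approx 5.5887$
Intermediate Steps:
$\frac{-35968 - 36283}{-31298 + 18370} = - \frac{72251}{-12928} = \left(-72251\right) \left(- \frac{1}{12928}\right) = \frac{72251}{12928}$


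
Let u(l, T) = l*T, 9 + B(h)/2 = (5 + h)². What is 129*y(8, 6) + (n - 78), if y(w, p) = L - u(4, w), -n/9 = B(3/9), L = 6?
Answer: -3782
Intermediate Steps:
B(h) = -18 + 2*(5 + h)²
n = -350 (n = -9*(-18 + 2*(5 + 3/9)²) = -9*(-18 + 2*(5 + 3*(⅑))²) = -9*(-18 + 2*(5 + ⅓)²) = -9*(-18 + 2*(16/3)²) = -9*(-18 + 2*(256/9)) = -9*(-18 + 512/9) = -9*350/9 = -350)
u(l, T) = T*l
y(w, p) = 6 - 4*w (y(w, p) = 6 - w*4 = 6 - 4*w)
129*y(8, 6) + (n - 78) = 129*(6 - 4*8) + (-350 - 78) = 129*(6 - 32) - 428 = 129*(-26) - 428 = -3354 - 428 = -3782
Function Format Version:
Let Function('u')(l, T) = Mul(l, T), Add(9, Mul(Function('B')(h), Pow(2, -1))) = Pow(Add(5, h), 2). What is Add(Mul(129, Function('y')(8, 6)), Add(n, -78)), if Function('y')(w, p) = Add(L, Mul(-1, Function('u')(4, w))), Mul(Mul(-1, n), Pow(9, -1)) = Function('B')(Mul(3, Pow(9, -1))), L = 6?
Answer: -3782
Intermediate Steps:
Function('B')(h) = Add(-18, Mul(2, Pow(Add(5, h), 2)))
n = -350 (n = Mul(-9, Add(-18, Mul(2, Pow(Add(5, Mul(3, Pow(9, -1))), 2)))) = Mul(-9, Add(-18, Mul(2, Pow(Add(5, Mul(3, Rational(1, 9))), 2)))) = Mul(-9, Add(-18, Mul(2, Pow(Add(5, Rational(1, 3)), 2)))) = Mul(-9, Add(-18, Mul(2, Pow(Rational(16, 3), 2)))) = Mul(-9, Add(-18, Mul(2, Rational(256, 9)))) = Mul(-9, Add(-18, Rational(512, 9))) = Mul(-9, Rational(350, 9)) = -350)
Function('u')(l, T) = Mul(T, l)
Function('y')(w, p) = Add(6, Mul(-4, w)) (Function('y')(w, p) = Add(6, Mul(-1, Mul(w, 4))) = Add(6, Mul(-1, Mul(4, w))) = Add(6, Mul(-4, w)))
Add(Mul(129, Function('y')(8, 6)), Add(n, -78)) = Add(Mul(129, Add(6, Mul(-4, 8))), Add(-350, -78)) = Add(Mul(129, Add(6, -32)), -428) = Add(Mul(129, -26), -428) = Add(-3354, -428) = -3782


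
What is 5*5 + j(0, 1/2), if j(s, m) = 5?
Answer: 30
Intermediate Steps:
5*5 + j(0, 1/2) = 5*5 + 5 = 25 + 5 = 30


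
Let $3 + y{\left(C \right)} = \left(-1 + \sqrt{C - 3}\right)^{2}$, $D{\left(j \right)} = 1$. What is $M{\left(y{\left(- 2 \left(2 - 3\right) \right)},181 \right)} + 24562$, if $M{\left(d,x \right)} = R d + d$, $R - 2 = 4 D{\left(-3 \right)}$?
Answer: $24541 - 14 i \approx 24541.0 - 14.0 i$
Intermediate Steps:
$R = 6$ ($R = 2 + 4 \cdot 1 = 2 + 4 = 6$)
$y{\left(C \right)} = -3 + \left(-1 + \sqrt{-3 + C}\right)^{2}$ ($y{\left(C \right)} = -3 + \left(-1 + \sqrt{C - 3}\right)^{2} = -3 + \left(-1 + \sqrt{-3 + C}\right)^{2}$)
$M{\left(d,x \right)} = 7 d$ ($M{\left(d,x \right)} = 6 d + d = 7 d$)
$M{\left(y{\left(- 2 \left(2 - 3\right) \right)},181 \right)} + 24562 = 7 \left(-3 + \left(-1 + \sqrt{-3 - 2 \left(2 - 3\right)}\right)^{2}\right) + 24562 = 7 \left(-3 + \left(-1 + \sqrt{-3 - -2}\right)^{2}\right) + 24562 = 7 \left(-3 + \left(-1 + \sqrt{-3 + 2}\right)^{2}\right) + 24562 = 7 \left(-3 + \left(-1 + \sqrt{-1}\right)^{2}\right) + 24562 = 7 \left(-3 + \left(-1 + i\right)^{2}\right) + 24562 = \left(-21 + 7 \left(-1 + i\right)^{2}\right) + 24562 = 24541 + 7 \left(-1 + i\right)^{2}$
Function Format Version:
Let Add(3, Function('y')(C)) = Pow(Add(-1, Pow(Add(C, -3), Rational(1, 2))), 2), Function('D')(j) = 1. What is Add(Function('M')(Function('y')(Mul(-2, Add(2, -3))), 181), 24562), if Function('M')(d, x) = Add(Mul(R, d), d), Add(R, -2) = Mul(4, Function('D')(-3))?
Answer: Add(24541, Mul(-14, I)) ≈ Add(24541., Mul(-14.000, I))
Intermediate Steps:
R = 6 (R = Add(2, Mul(4, 1)) = Add(2, 4) = 6)
Function('y')(C) = Add(-3, Pow(Add(-1, Pow(Add(-3, C), Rational(1, 2))), 2)) (Function('y')(C) = Add(-3, Pow(Add(-1, Pow(Add(C, -3), Rational(1, 2))), 2)) = Add(-3, Pow(Add(-1, Pow(Add(-3, C), Rational(1, 2))), 2)))
Function('M')(d, x) = Mul(7, d) (Function('M')(d, x) = Add(Mul(6, d), d) = Mul(7, d))
Add(Function('M')(Function('y')(Mul(-2, Add(2, -3))), 181), 24562) = Add(Mul(7, Add(-3, Pow(Add(-1, Pow(Add(-3, Mul(-2, Add(2, -3))), Rational(1, 2))), 2))), 24562) = Add(Mul(7, Add(-3, Pow(Add(-1, Pow(Add(-3, Mul(-2, -1)), Rational(1, 2))), 2))), 24562) = Add(Mul(7, Add(-3, Pow(Add(-1, Pow(Add(-3, 2), Rational(1, 2))), 2))), 24562) = Add(Mul(7, Add(-3, Pow(Add(-1, Pow(-1, Rational(1, 2))), 2))), 24562) = Add(Mul(7, Add(-3, Pow(Add(-1, I), 2))), 24562) = Add(Add(-21, Mul(7, Pow(Add(-1, I), 2))), 24562) = Add(24541, Mul(7, Pow(Add(-1, I), 2)))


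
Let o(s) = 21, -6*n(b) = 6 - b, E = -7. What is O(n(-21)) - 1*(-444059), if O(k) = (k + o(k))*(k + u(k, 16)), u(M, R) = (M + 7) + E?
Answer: 887821/2 ≈ 4.4391e+5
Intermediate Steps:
n(b) = -1 + b/6 (n(b) = -(6 - b)/6 = -1 + b/6)
u(M, R) = M (u(M, R) = (M + 7) - 7 = (7 + M) - 7 = M)
O(k) = 2*k*(21 + k) (O(k) = (k + 21)*(k + k) = (21 + k)*(2*k) = 2*k*(21 + k))
O(n(-21)) - 1*(-444059) = 2*(-1 + (⅙)*(-21))*(21 + (-1 + (⅙)*(-21))) - 1*(-444059) = 2*(-1 - 7/2)*(21 + (-1 - 7/2)) + 444059 = 2*(-9/2)*(21 - 9/2) + 444059 = 2*(-9/2)*(33/2) + 444059 = -297/2 + 444059 = 887821/2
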